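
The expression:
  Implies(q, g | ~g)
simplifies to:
True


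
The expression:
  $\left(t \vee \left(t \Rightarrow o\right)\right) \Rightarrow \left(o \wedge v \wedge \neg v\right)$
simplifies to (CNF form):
$\text{False}$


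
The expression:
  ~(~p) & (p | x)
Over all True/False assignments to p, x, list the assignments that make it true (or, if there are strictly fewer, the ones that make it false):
is true only for:
  p=True, x=False;
  p=True, x=True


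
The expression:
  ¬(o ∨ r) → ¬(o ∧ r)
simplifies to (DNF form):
True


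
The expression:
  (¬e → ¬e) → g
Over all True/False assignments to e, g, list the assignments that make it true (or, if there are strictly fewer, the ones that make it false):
is true only for:
  e=False, g=True;
  e=True, g=True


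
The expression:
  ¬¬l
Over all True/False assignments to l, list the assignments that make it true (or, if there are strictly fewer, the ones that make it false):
is true only for:
  l=True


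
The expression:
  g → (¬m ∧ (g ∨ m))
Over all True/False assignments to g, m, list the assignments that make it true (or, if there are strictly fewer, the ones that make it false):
is false only for:
  g=True, m=True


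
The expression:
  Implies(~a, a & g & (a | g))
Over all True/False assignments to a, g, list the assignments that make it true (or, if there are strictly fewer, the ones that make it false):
is true only for:
  a=True, g=False;
  a=True, g=True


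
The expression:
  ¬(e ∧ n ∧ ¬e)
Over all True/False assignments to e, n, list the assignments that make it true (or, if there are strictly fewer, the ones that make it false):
is always true.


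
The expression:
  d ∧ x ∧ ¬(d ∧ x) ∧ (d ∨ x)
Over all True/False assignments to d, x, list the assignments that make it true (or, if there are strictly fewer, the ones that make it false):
is never true.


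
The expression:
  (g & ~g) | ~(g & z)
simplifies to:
~g | ~z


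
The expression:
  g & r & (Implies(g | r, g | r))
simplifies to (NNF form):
g & r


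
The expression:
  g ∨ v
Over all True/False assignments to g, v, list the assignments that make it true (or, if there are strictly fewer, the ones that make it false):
is false only for:
  g=False, v=False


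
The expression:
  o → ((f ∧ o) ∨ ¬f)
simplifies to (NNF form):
True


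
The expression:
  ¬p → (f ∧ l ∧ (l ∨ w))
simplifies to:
p ∨ (f ∧ l)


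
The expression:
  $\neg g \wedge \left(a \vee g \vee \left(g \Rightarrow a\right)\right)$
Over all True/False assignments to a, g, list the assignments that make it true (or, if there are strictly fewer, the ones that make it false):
is true only for:
  a=False, g=False;
  a=True, g=False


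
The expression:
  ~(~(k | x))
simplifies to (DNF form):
k | x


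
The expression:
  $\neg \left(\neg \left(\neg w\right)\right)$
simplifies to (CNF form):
$\neg w$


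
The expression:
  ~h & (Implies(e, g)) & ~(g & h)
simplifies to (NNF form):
~h & (g | ~e)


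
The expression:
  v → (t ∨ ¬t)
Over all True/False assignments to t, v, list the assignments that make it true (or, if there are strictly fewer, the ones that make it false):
is always true.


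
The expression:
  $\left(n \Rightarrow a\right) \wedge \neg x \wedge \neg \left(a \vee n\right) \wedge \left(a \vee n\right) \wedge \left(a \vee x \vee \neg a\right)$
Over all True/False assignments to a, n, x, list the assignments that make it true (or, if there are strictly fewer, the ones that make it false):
is never true.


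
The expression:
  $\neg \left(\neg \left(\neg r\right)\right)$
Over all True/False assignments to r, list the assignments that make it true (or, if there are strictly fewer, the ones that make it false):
is true only for:
  r=False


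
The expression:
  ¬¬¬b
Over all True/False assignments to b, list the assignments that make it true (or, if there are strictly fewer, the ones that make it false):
is true only for:
  b=False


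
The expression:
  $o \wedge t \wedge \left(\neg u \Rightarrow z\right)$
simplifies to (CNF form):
$o \wedge t \wedge \left(u \vee z\right)$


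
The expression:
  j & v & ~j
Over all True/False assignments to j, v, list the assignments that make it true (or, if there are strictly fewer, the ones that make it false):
is never true.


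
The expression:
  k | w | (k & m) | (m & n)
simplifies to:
k | w | (m & n)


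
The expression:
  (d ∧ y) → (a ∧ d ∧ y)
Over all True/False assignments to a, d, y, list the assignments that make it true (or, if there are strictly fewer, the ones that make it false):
is false only for:
  a=False, d=True, y=True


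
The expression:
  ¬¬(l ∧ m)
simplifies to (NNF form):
l ∧ m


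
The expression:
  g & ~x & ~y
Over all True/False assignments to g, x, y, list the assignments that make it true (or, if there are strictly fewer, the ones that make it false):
is true only for:
  g=True, x=False, y=False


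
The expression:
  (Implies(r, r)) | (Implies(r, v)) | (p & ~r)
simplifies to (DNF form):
True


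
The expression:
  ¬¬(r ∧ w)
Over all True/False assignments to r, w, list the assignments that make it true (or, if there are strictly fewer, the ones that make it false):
is true only for:
  r=True, w=True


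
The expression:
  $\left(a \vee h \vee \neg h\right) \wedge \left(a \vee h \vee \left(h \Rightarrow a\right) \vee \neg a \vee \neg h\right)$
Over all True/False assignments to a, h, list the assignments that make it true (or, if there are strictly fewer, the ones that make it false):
is always true.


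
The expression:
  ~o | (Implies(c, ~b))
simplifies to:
~b | ~c | ~o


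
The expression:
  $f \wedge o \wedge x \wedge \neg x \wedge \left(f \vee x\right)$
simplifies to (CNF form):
$\text{False}$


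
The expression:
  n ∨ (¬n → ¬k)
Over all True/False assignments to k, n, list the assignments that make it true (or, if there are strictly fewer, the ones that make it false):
is false only for:
  k=True, n=False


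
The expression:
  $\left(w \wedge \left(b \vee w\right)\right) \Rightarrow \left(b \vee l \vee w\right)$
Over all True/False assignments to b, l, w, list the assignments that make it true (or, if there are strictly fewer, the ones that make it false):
is always true.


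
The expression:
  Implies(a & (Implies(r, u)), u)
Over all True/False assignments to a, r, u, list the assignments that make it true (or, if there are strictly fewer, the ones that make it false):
is false only for:
  a=True, r=False, u=False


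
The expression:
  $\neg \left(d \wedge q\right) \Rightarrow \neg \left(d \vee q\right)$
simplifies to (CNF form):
$\left(d \vee \neg q\right) \wedge \left(q \vee \neg d\right)$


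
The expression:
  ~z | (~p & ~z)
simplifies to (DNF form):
~z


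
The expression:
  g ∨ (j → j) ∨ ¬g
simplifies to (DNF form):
True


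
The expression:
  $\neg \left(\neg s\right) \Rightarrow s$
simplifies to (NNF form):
$\text{True}$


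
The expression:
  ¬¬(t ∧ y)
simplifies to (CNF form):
t ∧ y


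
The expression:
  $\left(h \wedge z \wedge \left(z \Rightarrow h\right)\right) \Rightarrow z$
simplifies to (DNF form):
$\text{True}$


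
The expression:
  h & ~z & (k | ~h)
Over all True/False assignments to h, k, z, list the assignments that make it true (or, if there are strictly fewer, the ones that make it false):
is true only for:
  h=True, k=True, z=False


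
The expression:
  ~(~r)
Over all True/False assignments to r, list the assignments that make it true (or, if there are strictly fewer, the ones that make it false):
is true only for:
  r=True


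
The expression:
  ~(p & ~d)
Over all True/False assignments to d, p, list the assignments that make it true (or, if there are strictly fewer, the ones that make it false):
is false only for:
  d=False, p=True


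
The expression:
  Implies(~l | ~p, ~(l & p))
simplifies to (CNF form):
True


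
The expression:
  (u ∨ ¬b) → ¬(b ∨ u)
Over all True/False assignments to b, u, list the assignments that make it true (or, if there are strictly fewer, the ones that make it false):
is true only for:
  b=False, u=False;
  b=True, u=False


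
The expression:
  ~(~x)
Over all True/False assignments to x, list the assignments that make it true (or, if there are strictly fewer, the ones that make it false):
is true only for:
  x=True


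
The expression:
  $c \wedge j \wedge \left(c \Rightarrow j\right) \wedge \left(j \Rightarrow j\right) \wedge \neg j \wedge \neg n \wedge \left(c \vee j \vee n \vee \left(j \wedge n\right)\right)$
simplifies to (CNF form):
$\text{False}$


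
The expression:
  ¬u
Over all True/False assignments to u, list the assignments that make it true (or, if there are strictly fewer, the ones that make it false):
is true only for:
  u=False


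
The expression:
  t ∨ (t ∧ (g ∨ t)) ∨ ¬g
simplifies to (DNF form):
t ∨ ¬g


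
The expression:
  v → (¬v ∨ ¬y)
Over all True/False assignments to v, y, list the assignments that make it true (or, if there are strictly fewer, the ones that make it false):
is false only for:
  v=True, y=True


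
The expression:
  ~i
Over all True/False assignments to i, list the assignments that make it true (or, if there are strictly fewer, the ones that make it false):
is true only for:
  i=False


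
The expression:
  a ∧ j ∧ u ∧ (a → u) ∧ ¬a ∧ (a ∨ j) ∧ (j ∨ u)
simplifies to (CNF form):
False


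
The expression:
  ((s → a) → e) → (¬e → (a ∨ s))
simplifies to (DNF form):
True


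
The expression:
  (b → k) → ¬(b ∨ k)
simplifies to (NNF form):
¬k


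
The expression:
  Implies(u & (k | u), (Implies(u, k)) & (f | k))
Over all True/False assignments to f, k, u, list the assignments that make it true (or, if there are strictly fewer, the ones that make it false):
is false only for:
  f=False, k=False, u=True;
  f=True, k=False, u=True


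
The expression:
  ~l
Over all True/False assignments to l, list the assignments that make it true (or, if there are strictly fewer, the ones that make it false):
is true only for:
  l=False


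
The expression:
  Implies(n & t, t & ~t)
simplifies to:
~n | ~t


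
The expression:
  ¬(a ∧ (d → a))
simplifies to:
¬a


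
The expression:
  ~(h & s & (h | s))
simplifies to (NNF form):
~h | ~s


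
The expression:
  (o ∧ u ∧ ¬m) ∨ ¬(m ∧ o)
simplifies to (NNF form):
¬m ∨ ¬o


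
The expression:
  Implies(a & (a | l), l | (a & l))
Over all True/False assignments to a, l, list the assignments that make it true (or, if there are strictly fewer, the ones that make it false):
is false only for:
  a=True, l=False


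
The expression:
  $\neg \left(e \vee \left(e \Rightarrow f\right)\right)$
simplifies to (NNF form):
$\text{False}$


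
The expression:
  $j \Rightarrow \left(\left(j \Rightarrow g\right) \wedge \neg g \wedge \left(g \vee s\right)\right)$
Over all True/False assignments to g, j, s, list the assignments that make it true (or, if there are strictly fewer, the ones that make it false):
is true only for:
  g=False, j=False, s=False;
  g=False, j=False, s=True;
  g=True, j=False, s=False;
  g=True, j=False, s=True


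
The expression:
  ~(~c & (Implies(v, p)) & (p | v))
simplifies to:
c | ~p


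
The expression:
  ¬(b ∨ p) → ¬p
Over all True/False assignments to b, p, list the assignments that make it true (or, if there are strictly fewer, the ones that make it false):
is always true.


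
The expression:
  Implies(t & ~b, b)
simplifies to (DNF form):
b | ~t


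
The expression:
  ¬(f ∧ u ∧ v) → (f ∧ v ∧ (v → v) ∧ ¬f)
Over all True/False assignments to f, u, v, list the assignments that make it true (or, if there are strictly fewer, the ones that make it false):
is true only for:
  f=True, u=True, v=True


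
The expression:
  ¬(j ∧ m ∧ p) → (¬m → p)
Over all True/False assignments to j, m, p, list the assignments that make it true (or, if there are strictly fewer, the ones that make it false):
is false only for:
  j=False, m=False, p=False;
  j=True, m=False, p=False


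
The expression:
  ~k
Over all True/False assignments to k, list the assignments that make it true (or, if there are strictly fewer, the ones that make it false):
is true only for:
  k=False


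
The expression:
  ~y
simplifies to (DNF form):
~y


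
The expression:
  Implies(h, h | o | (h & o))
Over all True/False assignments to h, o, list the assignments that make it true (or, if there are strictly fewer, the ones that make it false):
is always true.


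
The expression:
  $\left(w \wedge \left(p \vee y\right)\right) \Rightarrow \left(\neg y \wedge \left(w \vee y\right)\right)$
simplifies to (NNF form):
$\neg w \vee \neg y$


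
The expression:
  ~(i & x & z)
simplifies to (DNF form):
~i | ~x | ~z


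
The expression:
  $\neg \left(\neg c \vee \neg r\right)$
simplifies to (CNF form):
$c \wedge r$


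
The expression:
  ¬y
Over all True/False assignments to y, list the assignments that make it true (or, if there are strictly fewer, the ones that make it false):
is true only for:
  y=False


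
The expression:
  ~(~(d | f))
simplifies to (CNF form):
d | f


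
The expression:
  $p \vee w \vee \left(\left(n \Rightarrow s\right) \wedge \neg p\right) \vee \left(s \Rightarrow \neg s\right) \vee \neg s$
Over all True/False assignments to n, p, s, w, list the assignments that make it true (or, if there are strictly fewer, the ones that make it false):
is always true.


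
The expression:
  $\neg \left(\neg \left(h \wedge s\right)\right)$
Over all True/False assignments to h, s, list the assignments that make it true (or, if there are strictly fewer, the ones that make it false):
is true only for:
  h=True, s=True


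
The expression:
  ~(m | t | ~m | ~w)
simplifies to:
False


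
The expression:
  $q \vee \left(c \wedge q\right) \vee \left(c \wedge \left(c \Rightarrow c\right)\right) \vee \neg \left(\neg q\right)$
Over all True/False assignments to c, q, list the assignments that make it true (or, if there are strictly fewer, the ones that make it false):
is false only for:
  c=False, q=False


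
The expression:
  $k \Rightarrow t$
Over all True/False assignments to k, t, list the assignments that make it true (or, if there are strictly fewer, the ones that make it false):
is false only for:
  k=True, t=False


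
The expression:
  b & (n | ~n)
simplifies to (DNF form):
b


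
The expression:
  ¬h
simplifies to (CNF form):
¬h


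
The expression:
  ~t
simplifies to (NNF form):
~t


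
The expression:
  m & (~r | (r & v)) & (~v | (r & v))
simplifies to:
m & (r | ~v) & (v | ~r)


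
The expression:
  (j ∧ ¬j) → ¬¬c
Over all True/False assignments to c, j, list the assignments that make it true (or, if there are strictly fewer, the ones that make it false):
is always true.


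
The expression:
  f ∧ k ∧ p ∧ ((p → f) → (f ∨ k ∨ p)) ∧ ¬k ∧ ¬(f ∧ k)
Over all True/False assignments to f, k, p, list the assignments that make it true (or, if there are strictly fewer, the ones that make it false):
is never true.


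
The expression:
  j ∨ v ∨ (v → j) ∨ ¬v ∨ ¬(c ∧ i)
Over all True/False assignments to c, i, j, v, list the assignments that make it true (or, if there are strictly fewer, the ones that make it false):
is always true.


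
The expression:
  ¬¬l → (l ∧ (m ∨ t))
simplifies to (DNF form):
m ∨ t ∨ ¬l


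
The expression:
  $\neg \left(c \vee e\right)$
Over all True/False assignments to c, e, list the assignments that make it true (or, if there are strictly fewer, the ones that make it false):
is true only for:
  c=False, e=False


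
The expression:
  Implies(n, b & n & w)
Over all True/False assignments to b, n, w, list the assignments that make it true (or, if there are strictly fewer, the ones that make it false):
is false only for:
  b=False, n=True, w=False;
  b=False, n=True, w=True;
  b=True, n=True, w=False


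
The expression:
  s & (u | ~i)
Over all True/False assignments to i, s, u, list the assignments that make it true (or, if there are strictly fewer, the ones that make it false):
is true only for:
  i=False, s=True, u=False;
  i=False, s=True, u=True;
  i=True, s=True, u=True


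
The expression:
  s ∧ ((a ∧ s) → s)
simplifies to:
s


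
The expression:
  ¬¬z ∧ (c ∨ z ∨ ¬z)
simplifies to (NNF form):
z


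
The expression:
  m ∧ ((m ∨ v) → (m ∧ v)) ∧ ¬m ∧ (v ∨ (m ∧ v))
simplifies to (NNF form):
False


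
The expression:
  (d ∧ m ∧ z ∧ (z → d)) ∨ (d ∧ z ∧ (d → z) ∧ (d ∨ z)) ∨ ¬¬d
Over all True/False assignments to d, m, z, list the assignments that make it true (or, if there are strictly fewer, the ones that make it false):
is true only for:
  d=True, m=False, z=False;
  d=True, m=False, z=True;
  d=True, m=True, z=False;
  d=True, m=True, z=True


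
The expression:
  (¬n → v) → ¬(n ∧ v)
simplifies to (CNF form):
¬n ∨ ¬v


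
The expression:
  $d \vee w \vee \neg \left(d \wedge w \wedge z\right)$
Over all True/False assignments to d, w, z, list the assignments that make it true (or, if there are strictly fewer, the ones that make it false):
is always true.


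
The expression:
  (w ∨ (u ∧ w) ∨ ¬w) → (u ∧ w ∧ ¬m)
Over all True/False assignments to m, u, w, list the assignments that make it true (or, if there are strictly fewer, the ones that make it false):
is true only for:
  m=False, u=True, w=True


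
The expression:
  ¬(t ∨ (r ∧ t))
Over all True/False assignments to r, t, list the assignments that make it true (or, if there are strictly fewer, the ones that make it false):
is true only for:
  r=False, t=False;
  r=True, t=False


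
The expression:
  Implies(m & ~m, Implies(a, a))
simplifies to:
True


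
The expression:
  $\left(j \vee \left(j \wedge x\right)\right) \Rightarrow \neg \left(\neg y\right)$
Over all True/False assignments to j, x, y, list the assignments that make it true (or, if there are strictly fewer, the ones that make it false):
is false only for:
  j=True, x=False, y=False;
  j=True, x=True, y=False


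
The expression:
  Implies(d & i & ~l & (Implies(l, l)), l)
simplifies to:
l | ~d | ~i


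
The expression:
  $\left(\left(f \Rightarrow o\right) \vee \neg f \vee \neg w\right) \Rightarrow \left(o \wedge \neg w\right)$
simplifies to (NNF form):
$\left(o \wedge \neg w\right) \vee \left(f \wedge w \wedge \neg o\right)$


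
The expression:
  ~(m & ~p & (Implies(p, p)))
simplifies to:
p | ~m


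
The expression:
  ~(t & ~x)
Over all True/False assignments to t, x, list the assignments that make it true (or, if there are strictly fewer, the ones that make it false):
is false only for:
  t=True, x=False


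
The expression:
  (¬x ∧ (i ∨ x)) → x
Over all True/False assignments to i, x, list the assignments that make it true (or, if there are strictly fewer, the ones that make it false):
is false only for:
  i=True, x=False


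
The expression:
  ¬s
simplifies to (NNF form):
¬s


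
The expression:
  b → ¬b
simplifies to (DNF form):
¬b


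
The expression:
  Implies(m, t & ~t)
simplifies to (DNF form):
~m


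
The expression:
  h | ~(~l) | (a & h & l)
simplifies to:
h | l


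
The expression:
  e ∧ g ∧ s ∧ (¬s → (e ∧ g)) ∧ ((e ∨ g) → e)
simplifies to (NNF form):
e ∧ g ∧ s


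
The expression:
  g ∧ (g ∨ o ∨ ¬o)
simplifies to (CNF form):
g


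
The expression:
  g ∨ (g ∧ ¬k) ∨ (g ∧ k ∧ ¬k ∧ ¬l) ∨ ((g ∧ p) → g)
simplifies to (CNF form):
True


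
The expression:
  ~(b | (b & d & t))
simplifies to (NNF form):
~b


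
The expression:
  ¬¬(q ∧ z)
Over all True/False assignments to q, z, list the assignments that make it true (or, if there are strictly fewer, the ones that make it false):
is true only for:
  q=True, z=True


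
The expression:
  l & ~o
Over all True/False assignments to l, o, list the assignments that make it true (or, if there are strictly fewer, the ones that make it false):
is true only for:
  l=True, o=False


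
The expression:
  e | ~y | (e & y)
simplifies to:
e | ~y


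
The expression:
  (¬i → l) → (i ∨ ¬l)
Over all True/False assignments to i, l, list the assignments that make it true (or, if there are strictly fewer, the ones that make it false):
is false only for:
  i=False, l=True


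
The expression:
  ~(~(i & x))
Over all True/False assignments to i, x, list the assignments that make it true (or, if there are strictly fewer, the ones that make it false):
is true only for:
  i=True, x=True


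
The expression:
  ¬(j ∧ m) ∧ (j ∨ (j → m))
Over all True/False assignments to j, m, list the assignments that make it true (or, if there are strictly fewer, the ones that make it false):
is false only for:
  j=True, m=True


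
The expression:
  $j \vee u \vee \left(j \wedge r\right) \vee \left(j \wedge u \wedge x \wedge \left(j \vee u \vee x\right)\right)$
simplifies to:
$j \vee u$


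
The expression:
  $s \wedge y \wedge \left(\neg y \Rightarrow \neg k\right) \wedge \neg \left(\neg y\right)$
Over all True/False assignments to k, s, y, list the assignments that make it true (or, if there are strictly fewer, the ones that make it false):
is true only for:
  k=False, s=True, y=True;
  k=True, s=True, y=True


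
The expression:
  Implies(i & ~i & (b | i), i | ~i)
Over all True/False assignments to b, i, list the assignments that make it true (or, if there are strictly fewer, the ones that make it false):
is always true.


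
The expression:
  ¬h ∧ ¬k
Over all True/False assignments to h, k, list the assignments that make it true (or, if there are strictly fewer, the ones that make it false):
is true only for:
  h=False, k=False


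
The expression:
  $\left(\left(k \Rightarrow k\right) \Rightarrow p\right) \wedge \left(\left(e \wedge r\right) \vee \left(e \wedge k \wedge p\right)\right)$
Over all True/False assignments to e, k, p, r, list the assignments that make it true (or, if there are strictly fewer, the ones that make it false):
is true only for:
  e=True, k=False, p=True, r=True;
  e=True, k=True, p=True, r=False;
  e=True, k=True, p=True, r=True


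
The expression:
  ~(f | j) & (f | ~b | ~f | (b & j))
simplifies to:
~f & ~j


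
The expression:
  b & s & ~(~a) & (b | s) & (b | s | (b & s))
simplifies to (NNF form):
a & b & s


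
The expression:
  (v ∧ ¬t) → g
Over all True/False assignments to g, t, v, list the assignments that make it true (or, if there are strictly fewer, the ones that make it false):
is false only for:
  g=False, t=False, v=True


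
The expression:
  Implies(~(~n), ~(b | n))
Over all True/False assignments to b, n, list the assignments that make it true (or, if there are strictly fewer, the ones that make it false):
is true only for:
  b=False, n=False;
  b=True, n=False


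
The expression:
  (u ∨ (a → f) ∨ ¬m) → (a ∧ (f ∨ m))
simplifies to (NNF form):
a ∧ (f ∨ m)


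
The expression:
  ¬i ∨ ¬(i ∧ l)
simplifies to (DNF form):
¬i ∨ ¬l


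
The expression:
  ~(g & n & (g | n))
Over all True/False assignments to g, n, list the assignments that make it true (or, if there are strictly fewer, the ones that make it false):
is false only for:
  g=True, n=True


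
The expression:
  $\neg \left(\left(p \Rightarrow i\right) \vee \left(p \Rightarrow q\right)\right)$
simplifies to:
$p \wedge \neg i \wedge \neg q$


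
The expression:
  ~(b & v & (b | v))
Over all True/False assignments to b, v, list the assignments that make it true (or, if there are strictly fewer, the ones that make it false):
is false only for:
  b=True, v=True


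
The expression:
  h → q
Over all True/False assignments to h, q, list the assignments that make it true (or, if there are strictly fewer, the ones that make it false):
is false only for:
  h=True, q=False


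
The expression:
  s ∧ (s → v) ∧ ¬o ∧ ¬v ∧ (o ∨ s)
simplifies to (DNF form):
False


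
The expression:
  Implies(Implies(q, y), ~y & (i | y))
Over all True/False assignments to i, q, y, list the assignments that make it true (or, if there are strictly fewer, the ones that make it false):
is true only for:
  i=False, q=True, y=False;
  i=True, q=False, y=False;
  i=True, q=True, y=False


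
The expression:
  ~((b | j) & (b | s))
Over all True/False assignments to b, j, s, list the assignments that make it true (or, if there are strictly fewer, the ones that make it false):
is true only for:
  b=False, j=False, s=False;
  b=False, j=False, s=True;
  b=False, j=True, s=False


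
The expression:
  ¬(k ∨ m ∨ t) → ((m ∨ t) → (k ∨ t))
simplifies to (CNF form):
True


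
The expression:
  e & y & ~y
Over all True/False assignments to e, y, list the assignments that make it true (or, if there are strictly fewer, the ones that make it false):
is never true.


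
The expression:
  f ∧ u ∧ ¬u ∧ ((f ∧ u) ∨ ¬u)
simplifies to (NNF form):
False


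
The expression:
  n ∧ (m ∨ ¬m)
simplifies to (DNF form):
n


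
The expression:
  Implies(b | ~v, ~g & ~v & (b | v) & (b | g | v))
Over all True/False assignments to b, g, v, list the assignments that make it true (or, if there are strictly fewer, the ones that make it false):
is true only for:
  b=False, g=False, v=True;
  b=False, g=True, v=True;
  b=True, g=False, v=False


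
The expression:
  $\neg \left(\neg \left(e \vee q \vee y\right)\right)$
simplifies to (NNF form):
$e \vee q \vee y$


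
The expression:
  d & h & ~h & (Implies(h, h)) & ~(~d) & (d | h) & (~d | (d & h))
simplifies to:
False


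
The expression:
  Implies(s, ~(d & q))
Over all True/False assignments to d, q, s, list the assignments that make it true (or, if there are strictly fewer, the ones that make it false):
is false only for:
  d=True, q=True, s=True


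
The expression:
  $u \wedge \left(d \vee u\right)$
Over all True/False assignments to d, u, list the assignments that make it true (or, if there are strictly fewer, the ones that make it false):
is true only for:
  d=False, u=True;
  d=True, u=True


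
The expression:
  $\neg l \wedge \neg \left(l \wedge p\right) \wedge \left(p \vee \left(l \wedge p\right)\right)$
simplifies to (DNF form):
$p \wedge \neg l$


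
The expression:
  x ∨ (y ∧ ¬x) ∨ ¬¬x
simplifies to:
x ∨ y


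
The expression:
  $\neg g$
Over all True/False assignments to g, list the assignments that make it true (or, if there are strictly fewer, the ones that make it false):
is true only for:
  g=False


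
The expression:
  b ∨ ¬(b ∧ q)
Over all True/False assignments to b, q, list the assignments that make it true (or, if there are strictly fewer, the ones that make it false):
is always true.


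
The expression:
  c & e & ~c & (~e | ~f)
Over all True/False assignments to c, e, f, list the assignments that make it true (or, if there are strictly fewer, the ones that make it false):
is never true.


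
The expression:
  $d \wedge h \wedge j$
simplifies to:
$d \wedge h \wedge j$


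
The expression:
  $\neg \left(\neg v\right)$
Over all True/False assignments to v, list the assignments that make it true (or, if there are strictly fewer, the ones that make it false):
is true only for:
  v=True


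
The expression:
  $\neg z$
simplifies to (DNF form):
$\neg z$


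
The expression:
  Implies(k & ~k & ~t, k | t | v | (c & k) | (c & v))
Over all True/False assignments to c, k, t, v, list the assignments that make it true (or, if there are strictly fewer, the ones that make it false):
is always true.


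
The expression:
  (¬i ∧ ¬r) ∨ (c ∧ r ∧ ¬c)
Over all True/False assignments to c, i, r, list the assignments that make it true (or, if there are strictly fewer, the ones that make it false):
is true only for:
  c=False, i=False, r=False;
  c=True, i=False, r=False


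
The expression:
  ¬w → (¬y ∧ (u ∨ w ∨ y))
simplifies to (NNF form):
w ∨ (u ∧ ¬y)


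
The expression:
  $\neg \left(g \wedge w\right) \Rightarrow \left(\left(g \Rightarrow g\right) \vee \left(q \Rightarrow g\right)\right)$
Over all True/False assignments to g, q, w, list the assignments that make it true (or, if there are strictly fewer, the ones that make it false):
is always true.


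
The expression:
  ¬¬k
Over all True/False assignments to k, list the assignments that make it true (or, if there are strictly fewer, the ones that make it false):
is true only for:
  k=True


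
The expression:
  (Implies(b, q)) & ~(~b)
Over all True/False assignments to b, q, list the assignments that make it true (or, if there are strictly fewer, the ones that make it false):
is true only for:
  b=True, q=True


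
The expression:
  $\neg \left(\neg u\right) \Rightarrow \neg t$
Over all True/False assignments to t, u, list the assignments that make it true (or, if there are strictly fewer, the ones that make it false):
is false only for:
  t=True, u=True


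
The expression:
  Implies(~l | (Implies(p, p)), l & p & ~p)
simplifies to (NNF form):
False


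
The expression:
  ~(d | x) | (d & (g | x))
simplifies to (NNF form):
(d | ~x) & (g | x | ~d)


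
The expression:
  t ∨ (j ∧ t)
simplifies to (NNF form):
t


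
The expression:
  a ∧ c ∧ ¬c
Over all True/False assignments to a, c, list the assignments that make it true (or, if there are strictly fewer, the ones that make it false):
is never true.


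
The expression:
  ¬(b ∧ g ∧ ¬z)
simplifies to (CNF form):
z ∨ ¬b ∨ ¬g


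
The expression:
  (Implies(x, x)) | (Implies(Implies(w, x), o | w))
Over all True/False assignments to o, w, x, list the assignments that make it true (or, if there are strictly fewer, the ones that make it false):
is always true.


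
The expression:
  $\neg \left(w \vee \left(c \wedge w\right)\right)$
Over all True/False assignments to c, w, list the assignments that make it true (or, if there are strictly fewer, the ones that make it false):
is true only for:
  c=False, w=False;
  c=True, w=False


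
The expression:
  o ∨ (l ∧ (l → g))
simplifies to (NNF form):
o ∨ (g ∧ l)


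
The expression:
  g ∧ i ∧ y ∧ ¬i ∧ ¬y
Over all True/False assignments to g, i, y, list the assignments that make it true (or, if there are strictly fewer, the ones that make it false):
is never true.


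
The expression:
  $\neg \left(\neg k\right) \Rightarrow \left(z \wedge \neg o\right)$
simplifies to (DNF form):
$\left(z \wedge \neg o\right) \vee \neg k$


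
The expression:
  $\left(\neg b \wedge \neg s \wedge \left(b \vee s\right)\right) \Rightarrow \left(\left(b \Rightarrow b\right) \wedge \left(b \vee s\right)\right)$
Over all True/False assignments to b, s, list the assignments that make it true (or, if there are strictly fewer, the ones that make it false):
is always true.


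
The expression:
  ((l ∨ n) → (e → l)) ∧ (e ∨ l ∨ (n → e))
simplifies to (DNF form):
l ∨ ¬n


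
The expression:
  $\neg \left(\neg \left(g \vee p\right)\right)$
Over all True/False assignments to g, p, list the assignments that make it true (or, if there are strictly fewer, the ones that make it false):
is false only for:
  g=False, p=False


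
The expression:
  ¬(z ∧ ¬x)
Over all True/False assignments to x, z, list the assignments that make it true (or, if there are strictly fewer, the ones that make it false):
is false only for:
  x=False, z=True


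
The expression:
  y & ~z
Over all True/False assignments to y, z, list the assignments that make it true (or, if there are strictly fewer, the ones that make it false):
is true only for:
  y=True, z=False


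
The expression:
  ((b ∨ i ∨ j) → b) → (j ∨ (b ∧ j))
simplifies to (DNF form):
j ∨ (i ∧ ¬b)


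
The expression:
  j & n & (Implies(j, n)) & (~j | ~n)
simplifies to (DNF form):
False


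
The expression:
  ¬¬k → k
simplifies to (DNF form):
True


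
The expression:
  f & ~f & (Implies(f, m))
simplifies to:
False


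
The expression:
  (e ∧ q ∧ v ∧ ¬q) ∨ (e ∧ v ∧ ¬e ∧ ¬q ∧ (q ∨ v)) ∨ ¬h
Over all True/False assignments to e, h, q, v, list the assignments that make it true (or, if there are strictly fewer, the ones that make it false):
is true only for:
  e=False, h=False, q=False, v=False;
  e=False, h=False, q=False, v=True;
  e=False, h=False, q=True, v=False;
  e=False, h=False, q=True, v=True;
  e=True, h=False, q=False, v=False;
  e=True, h=False, q=False, v=True;
  e=True, h=False, q=True, v=False;
  e=True, h=False, q=True, v=True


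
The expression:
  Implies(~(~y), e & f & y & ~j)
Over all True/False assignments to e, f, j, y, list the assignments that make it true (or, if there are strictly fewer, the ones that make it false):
is false only for:
  e=False, f=False, j=False, y=True;
  e=False, f=False, j=True, y=True;
  e=False, f=True, j=False, y=True;
  e=False, f=True, j=True, y=True;
  e=True, f=False, j=False, y=True;
  e=True, f=False, j=True, y=True;
  e=True, f=True, j=True, y=True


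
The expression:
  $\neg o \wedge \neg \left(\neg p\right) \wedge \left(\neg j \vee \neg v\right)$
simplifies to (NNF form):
$p \wedge \neg o \wedge \left(\neg j \vee \neg v\right)$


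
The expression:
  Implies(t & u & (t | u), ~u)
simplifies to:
~t | ~u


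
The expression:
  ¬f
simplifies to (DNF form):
¬f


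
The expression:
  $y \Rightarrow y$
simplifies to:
$\text{True}$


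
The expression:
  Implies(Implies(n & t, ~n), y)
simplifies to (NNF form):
y | (n & t)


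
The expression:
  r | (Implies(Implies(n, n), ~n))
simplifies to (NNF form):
r | ~n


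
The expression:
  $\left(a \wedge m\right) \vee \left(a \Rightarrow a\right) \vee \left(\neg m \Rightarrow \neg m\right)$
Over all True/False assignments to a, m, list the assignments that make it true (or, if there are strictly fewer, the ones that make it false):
is always true.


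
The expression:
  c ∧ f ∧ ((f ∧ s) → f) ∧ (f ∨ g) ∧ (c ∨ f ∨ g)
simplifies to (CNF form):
c ∧ f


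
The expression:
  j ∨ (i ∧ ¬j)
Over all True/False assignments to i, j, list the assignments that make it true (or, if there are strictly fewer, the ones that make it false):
is false only for:
  i=False, j=False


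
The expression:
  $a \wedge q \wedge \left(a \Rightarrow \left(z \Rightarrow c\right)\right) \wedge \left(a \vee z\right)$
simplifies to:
$a \wedge q \wedge \left(c \vee \neg z\right)$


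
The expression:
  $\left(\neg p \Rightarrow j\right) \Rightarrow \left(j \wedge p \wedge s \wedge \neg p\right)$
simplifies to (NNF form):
$\neg j \wedge \neg p$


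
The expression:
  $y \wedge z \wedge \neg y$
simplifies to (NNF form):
$\text{False}$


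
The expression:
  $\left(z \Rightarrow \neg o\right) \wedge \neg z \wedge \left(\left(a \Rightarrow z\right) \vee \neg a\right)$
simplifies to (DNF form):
$\neg a \wedge \neg z$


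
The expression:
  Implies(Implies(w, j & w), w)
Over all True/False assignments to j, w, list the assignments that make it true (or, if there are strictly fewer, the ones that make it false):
is true only for:
  j=False, w=True;
  j=True, w=True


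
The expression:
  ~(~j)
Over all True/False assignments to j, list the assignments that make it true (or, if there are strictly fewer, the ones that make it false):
is true only for:
  j=True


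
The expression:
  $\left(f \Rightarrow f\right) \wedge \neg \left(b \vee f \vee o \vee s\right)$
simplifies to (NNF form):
$\neg b \wedge \neg f \wedge \neg o \wedge \neg s$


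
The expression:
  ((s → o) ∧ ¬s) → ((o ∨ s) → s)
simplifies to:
s ∨ ¬o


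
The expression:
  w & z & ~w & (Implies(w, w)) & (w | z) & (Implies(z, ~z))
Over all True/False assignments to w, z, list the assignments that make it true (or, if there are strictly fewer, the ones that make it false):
is never true.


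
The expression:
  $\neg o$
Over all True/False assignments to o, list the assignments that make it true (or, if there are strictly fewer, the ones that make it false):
is true only for:
  o=False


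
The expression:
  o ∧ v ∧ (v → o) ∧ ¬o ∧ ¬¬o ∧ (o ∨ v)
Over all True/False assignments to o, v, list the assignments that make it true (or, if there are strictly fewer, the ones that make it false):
is never true.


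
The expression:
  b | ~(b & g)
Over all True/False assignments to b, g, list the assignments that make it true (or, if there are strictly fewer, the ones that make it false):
is always true.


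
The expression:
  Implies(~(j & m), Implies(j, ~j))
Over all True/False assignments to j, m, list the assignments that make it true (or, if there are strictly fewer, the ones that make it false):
is false only for:
  j=True, m=False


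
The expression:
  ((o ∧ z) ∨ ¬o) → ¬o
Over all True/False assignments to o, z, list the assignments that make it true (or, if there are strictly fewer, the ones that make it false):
is false only for:
  o=True, z=True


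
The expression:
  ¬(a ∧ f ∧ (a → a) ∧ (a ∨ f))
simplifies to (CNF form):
¬a ∨ ¬f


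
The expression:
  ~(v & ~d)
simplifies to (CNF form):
d | ~v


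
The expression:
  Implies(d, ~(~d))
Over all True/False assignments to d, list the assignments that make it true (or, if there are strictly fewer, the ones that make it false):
is always true.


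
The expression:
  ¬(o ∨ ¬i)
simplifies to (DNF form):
i ∧ ¬o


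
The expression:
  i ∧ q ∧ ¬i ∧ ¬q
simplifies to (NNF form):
False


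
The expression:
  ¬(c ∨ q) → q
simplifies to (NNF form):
c ∨ q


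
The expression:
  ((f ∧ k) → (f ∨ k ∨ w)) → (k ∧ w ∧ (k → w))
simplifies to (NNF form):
k ∧ w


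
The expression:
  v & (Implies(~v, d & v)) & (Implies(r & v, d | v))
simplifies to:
v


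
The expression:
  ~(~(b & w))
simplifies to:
b & w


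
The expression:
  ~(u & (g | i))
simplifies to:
~u | (~g & ~i)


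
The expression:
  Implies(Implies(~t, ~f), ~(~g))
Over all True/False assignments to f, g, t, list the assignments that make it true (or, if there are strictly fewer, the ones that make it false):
is false only for:
  f=False, g=False, t=False;
  f=False, g=False, t=True;
  f=True, g=False, t=True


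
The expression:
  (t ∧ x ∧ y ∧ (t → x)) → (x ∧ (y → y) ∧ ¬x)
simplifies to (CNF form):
¬t ∨ ¬x ∨ ¬y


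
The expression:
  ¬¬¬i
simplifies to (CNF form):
¬i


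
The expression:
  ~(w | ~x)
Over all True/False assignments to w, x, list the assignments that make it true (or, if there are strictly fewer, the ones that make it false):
is true only for:
  w=False, x=True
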